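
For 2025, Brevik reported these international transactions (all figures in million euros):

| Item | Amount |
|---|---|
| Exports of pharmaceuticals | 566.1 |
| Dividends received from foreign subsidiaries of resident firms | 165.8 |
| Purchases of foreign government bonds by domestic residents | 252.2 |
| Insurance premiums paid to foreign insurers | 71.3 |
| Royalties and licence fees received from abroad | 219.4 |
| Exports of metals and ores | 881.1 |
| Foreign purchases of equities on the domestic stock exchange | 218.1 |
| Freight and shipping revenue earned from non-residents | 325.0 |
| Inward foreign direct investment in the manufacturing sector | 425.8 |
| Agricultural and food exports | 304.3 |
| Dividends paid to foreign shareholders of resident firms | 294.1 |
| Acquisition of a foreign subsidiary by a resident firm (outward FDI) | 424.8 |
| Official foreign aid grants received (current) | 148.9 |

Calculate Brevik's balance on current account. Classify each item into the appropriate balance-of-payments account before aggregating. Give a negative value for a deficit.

2245.2

Goods: 881.1 + 304.3 + 566.1 = 1751.5
Services: 325.0 + 219.4 - 71.3 = 473.1
Primary income: -294.1 + 165.8 = -128.3
Secondary income: 148.9
Current account = 1751.5 + 473.1 + (-128.3) + 148.9 = 2245.2
(Excluded from the current account — financial account: purchases of foreign government bonds by domestic residents 252.2, foreign purchases of equities on the domestic stock exchange 218.1, inward foreign direct investment in the manufacturing sector 425.8, acquisition of a foreign subsidiary by a resident firm (outward FDI) 424.8.)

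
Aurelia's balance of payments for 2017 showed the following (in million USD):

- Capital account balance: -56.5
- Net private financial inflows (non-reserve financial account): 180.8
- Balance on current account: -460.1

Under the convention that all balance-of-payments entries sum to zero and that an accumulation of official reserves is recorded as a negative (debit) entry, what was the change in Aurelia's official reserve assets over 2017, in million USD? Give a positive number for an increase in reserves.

Official reserve transactions balance = -((-460.1) + (-56.5) + 180.8) = 335.8
An accumulation of reserves is recorded as a debit (negative entry), so the change in the stock of reserves is the negative of that balance.
Change in official reserves = -(335.8) = -335.8

-335.8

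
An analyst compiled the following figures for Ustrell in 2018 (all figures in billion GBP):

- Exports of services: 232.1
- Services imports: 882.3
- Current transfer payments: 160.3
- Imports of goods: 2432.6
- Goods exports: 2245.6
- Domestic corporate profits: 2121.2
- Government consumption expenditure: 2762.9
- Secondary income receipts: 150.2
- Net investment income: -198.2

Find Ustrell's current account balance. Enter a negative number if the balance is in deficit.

Goods balance = 2245.6 - 2432.6 = -187.0
Services balance = 232.1 - 882.3 = -650.2
Trade balance (goods + services) = -187.0 + (-650.2) = -837.2
Net primary income = -198.2
Net secondary income = 150.2 - 160.3 = -10.1
Current account = -837.2 + (-198.2) + (-10.1) = -1045.5

-1045.5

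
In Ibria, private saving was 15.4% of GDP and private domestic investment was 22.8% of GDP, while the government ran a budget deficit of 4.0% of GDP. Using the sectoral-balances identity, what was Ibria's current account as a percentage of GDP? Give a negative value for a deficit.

-11.4

By the sectoral-balances identity, CA = (S_private - I) + (T - G).
Private balance = 15.4 - 22.8 = -7.4
Government balance (T - G) = -4.0
CA = -7.4 + (-4.0) = -11.4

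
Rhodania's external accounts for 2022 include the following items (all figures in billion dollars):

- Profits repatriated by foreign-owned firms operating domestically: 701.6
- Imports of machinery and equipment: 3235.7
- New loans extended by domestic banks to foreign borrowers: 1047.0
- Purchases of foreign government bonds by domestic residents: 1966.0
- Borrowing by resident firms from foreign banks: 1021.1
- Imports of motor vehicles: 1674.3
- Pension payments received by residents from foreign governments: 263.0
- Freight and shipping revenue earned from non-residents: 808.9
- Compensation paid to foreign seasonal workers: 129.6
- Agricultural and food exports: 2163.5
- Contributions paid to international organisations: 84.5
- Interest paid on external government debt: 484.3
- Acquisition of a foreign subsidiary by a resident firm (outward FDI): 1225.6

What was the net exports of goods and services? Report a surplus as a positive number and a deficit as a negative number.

-1937.6

Goods: 2163.5 - 1674.3 - 3235.7 = -2746.5
Services: 808.9
Trade balance = -2746.5 + 808.9 = -1937.6
(Excluded from the trade balance — primary income: profits repatriated by foreign-owned firms operating domestically 701.6, compensation paid to foreign seasonal workers 129.6, interest paid on external government debt 484.3; financial account: new loans extended by domestic banks to foreign borrowers 1047.0, purchases of foreign government bonds by domestic residents 1966.0, borrowing by resident firms from foreign banks 1021.1, acquisition of a foreign subsidiary by a resident firm (outward FDI) 1225.6; secondary income: pension payments received by residents from foreign governments 263.0, contributions paid to international organisations 84.5.)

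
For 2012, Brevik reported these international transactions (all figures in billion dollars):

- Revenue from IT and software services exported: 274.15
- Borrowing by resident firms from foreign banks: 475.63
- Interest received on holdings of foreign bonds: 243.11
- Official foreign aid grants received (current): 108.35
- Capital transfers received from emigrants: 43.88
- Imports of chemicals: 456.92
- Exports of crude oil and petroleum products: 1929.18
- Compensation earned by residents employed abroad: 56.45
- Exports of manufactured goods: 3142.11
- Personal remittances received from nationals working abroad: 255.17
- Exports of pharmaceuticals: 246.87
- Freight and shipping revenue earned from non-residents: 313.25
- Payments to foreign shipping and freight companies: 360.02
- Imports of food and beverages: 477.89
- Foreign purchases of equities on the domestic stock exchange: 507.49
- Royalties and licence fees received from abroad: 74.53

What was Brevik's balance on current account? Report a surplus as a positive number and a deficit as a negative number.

Goods: 1929.18 + 3142.11 + 246.87 - 477.89 - 456.92 = 4383.35
Services: 274.15 + 313.25 - 360.02 + 74.53 = 301.91
Primary income: 243.11 + 56.45 = 299.56
Secondary income: 108.35 + 255.17 = 363.52
Current account = 4383.35 + 301.91 + 299.56 + 363.52 = 5348.34
(Excluded from the current account — financial account: borrowing by resident firms from foreign banks 475.63, foreign purchases of equities on the domestic stock exchange 507.49; capital account: capital transfers received from emigrants 43.88.)

5348.34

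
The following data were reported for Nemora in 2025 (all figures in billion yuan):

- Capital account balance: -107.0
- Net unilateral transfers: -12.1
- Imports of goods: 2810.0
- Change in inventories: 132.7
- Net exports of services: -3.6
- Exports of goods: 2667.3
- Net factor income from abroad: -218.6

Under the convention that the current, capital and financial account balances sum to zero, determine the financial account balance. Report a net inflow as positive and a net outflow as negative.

Goods balance = 2667.3 - 2810.0 = -142.7
Services balance = -3.6
Trade balance (goods + services) = -142.7 + (-3.6) = -146.3
Net primary income = -218.6
Net secondary income = -12.1
Current account = -146.3 + (-218.6) + (-12.1) = -377.0
Financial account = -(-377.0 + (-107.0)) = 484.0

484.0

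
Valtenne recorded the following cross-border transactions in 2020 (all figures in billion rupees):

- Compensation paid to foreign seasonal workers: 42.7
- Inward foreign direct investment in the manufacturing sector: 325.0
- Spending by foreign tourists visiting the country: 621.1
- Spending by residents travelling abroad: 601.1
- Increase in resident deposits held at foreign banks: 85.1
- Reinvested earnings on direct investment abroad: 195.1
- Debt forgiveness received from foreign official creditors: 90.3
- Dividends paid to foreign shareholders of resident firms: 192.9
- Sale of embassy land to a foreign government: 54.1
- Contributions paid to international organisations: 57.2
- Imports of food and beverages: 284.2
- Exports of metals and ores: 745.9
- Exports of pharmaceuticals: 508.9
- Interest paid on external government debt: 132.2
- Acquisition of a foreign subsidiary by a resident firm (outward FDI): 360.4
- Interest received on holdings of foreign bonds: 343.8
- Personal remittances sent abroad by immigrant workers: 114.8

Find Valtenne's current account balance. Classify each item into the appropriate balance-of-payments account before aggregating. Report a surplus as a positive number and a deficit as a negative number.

Goods: 745.9 + 508.9 - 284.2 = 970.6
Services: -601.1 + 621.1 = 20.0
Primary income: 343.8 + 195.1 - 42.7 - 192.9 - 132.2 = 171.1
Secondary income: -57.2 - 114.8 = -172.0
Current account = 970.6 + 20.0 + 171.1 + (-172.0) = 989.7
(Excluded from the current account — financial account: inward foreign direct investment in the manufacturing sector 325.0, increase in resident deposits held at foreign banks 85.1, acquisition of a foreign subsidiary by a resident firm (outward FDI) 360.4; capital account: debt forgiveness received from foreign official creditors 90.3, sale of embassy land to a foreign government 54.1.)

989.7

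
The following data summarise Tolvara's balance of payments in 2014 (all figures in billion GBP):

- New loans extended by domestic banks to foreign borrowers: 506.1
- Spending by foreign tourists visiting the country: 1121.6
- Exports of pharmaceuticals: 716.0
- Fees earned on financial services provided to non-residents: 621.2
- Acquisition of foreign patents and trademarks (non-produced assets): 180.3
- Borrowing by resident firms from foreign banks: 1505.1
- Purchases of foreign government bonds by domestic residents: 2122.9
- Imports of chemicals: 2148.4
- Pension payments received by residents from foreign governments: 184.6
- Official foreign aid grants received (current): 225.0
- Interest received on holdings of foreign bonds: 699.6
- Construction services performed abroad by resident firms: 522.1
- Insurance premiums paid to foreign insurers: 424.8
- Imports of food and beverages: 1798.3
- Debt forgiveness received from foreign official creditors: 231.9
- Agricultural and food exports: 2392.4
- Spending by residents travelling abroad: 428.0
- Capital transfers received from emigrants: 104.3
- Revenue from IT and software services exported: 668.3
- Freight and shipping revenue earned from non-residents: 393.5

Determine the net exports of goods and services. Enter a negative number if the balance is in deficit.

Goods: 2392.4 - 2148.4 - 1798.3 + 716.0 = -838.3
Services: 668.3 + 1121.6 + 621.2 + 393.5 - 424.8 + 522.1 - 428.0 = 2473.9
Trade balance = -838.3 + 2473.9 = 1635.6
(Excluded from the trade balance — financial account: new loans extended by domestic banks to foreign borrowers 506.1, borrowing by resident firms from foreign banks 1505.1, purchases of foreign government bonds by domestic residents 2122.9; capital account: acquisition of foreign patents and trademarks (non-produced assets) 180.3, debt forgiveness received from foreign official creditors 231.9, capital transfers received from emigrants 104.3; secondary income: pension payments received by residents from foreign governments 184.6, official foreign aid grants received (current) 225.0; primary income: interest received on holdings of foreign bonds 699.6.)

1635.6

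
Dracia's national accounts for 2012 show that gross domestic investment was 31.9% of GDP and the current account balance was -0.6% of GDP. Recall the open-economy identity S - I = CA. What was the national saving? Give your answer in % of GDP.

S = I + CA = 31.9 + (-0.6) = 31.3

31.3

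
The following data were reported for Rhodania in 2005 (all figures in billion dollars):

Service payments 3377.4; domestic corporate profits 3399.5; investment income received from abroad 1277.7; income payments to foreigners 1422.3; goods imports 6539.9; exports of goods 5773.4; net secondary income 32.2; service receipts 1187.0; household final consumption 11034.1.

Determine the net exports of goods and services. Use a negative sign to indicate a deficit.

-2956.9

Goods balance = 5773.4 - 6539.9 = -766.5
Services balance = 1187.0 - 3377.4 = -2190.4
Trade balance (goods + services) = -766.5 + (-2190.4) = -2956.9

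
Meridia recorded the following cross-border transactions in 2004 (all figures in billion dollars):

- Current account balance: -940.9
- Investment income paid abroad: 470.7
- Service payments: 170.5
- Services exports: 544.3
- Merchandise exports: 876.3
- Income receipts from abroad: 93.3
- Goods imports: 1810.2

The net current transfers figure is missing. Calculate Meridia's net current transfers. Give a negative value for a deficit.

Current account = goods balance + services balance + net primary income + net secondary income
Sum of the known components = -937.5
Net current transfers = CA - (known components) = -940.9 - (-937.5) = -3.4

-3.4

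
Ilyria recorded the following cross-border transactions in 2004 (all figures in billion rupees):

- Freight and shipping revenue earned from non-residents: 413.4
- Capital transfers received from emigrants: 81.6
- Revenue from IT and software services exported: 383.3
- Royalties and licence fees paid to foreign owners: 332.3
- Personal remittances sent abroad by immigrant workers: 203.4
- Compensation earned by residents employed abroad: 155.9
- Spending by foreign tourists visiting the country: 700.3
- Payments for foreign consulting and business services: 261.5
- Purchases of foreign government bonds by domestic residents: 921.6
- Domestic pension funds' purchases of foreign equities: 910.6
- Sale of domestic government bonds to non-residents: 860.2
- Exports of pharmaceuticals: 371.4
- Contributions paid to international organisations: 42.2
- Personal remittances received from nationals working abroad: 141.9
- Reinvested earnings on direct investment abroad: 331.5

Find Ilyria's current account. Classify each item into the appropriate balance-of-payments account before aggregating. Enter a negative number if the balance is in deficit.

Goods: 371.4
Services: 383.3 - 332.3 + 413.4 + 700.3 - 261.5 = 903.2
Primary income: 155.9 + 331.5 = 487.4
Secondary income: -42.2 - 203.4 + 141.9 = -103.7
Current account = 371.4 + 903.2 + 487.4 + (-103.7) = 1658.3
(Excluded from the current account — capital account: capital transfers received from emigrants 81.6; financial account: purchases of foreign government bonds by domestic residents 921.6, domestic pension funds' purchases of foreign equities 910.6, sale of domestic government bonds to non-residents 860.2.)

1658.3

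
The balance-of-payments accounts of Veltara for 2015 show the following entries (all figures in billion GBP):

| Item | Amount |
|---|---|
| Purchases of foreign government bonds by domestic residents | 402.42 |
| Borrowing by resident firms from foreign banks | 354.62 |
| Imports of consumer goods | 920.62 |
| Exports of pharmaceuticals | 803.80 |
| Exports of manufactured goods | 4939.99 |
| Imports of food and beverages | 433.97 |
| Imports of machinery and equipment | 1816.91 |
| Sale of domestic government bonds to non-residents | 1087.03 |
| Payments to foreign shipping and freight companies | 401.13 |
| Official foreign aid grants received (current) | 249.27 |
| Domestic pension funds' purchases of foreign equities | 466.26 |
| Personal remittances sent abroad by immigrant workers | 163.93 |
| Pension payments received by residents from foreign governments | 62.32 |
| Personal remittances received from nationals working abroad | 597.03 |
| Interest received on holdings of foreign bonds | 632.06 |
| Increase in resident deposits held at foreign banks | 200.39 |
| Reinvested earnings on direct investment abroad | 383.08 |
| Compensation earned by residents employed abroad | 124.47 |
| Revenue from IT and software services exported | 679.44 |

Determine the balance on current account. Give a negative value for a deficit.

4734.90

Goods: 4939.99 + 803.80 - 920.62 - 1816.91 - 433.97 = 2572.29
Services: -401.13 + 679.44 = 278.31
Primary income: 124.47 + 632.06 + 383.08 = 1139.61
Secondary income: 62.32 + 597.03 - 163.93 + 249.27 = 744.69
Current account = 2572.29 + 278.31 + 1139.61 + 744.69 = 4734.90
(Excluded from the current account — financial account: purchases of foreign government bonds by domestic residents 402.42, borrowing by resident firms from foreign banks 354.62, sale of domestic government bonds to non-residents 1087.03, domestic pension funds' purchases of foreign equities 466.26, increase in resident deposits held at foreign banks 200.39.)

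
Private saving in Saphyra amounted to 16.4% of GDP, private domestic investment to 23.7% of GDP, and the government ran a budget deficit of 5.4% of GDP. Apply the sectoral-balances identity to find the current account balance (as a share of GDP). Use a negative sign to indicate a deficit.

-12.7

By the sectoral-balances identity, CA = (S_private - I) + (T - G).
Private balance = 16.4 - 23.7 = -7.3
Government balance (T - G) = -5.4
CA = -7.3 + (-5.4) = -12.7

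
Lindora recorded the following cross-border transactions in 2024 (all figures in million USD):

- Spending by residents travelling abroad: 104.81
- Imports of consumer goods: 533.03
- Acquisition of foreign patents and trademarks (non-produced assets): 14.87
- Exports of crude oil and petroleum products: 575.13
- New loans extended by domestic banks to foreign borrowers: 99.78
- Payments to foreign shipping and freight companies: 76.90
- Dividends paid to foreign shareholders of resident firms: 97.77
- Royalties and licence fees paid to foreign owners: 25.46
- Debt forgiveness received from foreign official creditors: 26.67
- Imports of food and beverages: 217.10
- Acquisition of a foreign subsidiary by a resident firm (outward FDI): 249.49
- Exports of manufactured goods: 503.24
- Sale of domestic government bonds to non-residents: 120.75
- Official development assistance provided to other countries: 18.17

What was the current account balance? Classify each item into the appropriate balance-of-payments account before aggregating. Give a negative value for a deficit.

Goods: -533.03 + 575.13 - 217.10 + 503.24 = 328.24
Services: -76.90 - 104.81 - 25.46 = -207.17
Primary income: -97.77
Secondary income: -18.17
Current account = 328.24 + (-207.17) + (-97.77) + (-18.17) = 5.13
(Excluded from the current account — capital account: acquisition of foreign patents and trademarks (non-produced assets) 14.87, debt forgiveness received from foreign official creditors 26.67; financial account: new loans extended by domestic banks to foreign borrowers 99.78, acquisition of a foreign subsidiary by a resident firm (outward FDI) 249.49, sale of domestic government bonds to non-residents 120.75.)

5.13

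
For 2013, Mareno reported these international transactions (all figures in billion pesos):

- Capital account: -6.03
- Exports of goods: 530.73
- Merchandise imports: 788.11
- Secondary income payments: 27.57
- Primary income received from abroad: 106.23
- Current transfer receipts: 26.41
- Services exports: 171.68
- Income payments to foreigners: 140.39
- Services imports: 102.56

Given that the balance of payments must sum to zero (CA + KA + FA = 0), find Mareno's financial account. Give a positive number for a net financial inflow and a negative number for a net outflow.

Goods balance = 530.73 - 788.11 = -257.38
Services balance = 171.68 - 102.56 = 69.12
Trade balance (goods + services) = -257.38 + 69.12 = -188.26
Net primary income = 106.23 - 140.39 = -34.16
Net secondary income = 26.41 - 27.57 = -1.16
Current account = -188.26 + (-34.16) + (-1.16) = -223.58
Financial account = -(-223.58 + (-6.03)) = 229.61

229.61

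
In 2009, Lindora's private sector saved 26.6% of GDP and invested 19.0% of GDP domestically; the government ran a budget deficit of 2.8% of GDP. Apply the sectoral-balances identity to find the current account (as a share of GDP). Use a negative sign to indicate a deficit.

4.8

By the sectoral-balances identity, CA = (S_private - I) + (T - G).
Private balance = 26.6 - 19.0 = 7.6
Government balance (T - G) = -2.8
CA = 7.6 + (-2.8) = 4.8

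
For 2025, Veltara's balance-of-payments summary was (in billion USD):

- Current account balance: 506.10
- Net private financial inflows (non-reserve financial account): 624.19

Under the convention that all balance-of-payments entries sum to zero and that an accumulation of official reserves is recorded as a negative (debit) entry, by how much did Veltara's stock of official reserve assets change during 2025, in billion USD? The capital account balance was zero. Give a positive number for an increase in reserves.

Official reserve transactions balance = -(506.10 + 624.19) = -1130.29
An accumulation of reserves is recorded as a debit (negative entry), so the change in the stock of reserves is the negative of that balance.
Change in official reserves = -(-1130.29) = 1130.29

1130.29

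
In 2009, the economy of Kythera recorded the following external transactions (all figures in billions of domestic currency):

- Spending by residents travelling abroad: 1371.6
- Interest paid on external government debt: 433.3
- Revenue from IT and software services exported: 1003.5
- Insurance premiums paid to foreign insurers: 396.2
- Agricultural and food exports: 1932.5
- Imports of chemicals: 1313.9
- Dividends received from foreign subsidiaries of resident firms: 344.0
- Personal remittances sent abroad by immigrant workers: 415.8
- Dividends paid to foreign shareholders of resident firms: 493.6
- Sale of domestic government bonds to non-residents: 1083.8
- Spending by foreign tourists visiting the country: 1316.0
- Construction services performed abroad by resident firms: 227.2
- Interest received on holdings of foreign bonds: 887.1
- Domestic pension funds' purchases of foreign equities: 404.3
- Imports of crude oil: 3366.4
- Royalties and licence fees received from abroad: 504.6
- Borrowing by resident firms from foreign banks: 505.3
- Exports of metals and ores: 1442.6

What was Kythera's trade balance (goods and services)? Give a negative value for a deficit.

-21.7

Goods: -1313.9 + 1442.6 - 3366.4 + 1932.5 = -1305.2
Services: 1003.5 - 1371.6 + 1316.0 + 227.2 - 396.2 + 504.6 = 1283.5
Trade balance = -1305.2 + 1283.5 = -21.7
(Excluded from the trade balance — primary income: interest paid on external government debt 433.3, dividends received from foreign subsidiaries of resident firms 344.0, dividends paid to foreign shareholders of resident firms 493.6, interest received on holdings of foreign bonds 887.1; secondary income: personal remittances sent abroad by immigrant workers 415.8; financial account: sale of domestic government bonds to non-residents 1083.8, domestic pension funds' purchases of foreign equities 404.3, borrowing by resident firms from foreign banks 505.3.)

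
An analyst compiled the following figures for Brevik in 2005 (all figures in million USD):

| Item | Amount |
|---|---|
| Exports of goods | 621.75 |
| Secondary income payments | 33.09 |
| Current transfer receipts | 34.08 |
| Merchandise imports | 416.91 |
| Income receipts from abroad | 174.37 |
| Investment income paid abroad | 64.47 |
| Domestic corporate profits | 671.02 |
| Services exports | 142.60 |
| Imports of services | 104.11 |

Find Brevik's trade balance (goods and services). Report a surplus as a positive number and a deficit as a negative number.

Goods balance = 621.75 - 416.91 = 204.84
Services balance = 142.60 - 104.11 = 38.49
Trade balance (goods + services) = 204.84 + 38.49 = 243.33

243.33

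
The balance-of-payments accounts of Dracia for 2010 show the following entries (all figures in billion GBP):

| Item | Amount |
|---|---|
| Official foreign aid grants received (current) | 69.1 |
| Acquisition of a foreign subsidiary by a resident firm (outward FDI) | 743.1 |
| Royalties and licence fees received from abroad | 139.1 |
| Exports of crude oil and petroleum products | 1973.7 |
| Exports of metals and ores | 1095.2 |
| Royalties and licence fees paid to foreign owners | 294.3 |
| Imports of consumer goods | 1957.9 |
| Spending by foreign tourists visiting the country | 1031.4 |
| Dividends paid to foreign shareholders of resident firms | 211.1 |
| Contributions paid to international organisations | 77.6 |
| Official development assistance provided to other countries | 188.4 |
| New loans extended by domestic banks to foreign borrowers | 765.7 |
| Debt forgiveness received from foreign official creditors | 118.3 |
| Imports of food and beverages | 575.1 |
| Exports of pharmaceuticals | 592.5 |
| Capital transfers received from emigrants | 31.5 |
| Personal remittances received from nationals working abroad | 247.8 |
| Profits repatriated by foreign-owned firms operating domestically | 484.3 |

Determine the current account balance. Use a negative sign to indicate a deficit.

Goods: -1957.9 - 575.1 + 1095.2 + 592.5 + 1973.7 = 1128.4
Services: -294.3 + 139.1 + 1031.4 = 876.2
Primary income: -484.3 - 211.1 = -695.4
Secondary income: 69.1 - 77.6 - 188.4 + 247.8 = 50.9
Current account = 1128.4 + 876.2 + (-695.4) + 50.9 = 1360.1
(Excluded from the current account — financial account: acquisition of a foreign subsidiary by a resident firm (outward FDI) 743.1, new loans extended by domestic banks to foreign borrowers 765.7; capital account: debt forgiveness received from foreign official creditors 118.3, capital transfers received from emigrants 31.5.)

1360.1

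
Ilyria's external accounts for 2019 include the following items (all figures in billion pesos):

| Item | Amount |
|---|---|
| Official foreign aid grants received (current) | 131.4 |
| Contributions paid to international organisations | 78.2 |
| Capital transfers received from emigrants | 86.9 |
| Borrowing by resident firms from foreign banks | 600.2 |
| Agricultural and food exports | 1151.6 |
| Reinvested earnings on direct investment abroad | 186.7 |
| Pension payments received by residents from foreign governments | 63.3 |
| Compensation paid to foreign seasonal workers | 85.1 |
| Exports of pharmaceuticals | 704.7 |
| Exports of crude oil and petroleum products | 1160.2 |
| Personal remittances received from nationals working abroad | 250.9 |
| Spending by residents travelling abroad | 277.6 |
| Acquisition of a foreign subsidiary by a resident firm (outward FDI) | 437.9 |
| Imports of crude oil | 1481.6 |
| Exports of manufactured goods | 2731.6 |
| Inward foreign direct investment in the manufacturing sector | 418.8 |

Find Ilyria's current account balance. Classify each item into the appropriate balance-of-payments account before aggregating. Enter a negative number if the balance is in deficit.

Goods: -1481.6 + 2731.6 + 1160.2 + 1151.6 + 704.7 = 4266.5
Services: -277.6
Primary income: -85.1 + 186.7 = 101.6
Secondary income: 131.4 + 250.9 + 63.3 - 78.2 = 367.4
Current account = 4266.5 + (-277.6) + 101.6 + 367.4 = 4457.9
(Excluded from the current account — capital account: capital transfers received from emigrants 86.9; financial account: borrowing by resident firms from foreign banks 600.2, acquisition of a foreign subsidiary by a resident firm (outward FDI) 437.9, inward foreign direct investment in the manufacturing sector 418.8.)

4457.9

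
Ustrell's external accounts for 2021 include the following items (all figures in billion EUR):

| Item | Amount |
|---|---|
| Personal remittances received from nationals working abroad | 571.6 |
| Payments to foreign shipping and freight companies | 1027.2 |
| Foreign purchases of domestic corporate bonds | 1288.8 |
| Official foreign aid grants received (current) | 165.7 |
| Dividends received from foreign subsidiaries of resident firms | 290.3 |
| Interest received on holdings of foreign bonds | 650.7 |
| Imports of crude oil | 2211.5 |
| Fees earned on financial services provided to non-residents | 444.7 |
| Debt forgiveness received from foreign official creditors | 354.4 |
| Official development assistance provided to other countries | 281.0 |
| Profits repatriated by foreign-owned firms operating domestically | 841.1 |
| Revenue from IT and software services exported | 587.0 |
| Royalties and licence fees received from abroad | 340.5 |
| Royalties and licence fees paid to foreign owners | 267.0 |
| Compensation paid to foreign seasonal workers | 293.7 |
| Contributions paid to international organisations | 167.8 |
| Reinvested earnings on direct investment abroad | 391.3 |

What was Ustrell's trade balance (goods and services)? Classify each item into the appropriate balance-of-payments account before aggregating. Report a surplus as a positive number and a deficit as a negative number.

Goods: -2211.5
Services: -1027.2 + 444.7 + 340.5 + 587.0 - 267.0 = 78.0
Trade balance = -2211.5 + 78.0 = -2133.5
(Excluded from the trade balance — secondary income: personal remittances received from nationals working abroad 571.6, official foreign aid grants received (current) 165.7, official development assistance provided to other countries 281.0, contributions paid to international organisations 167.8; financial account: foreign purchases of domestic corporate bonds 1288.8; primary income: dividends received from foreign subsidiaries of resident firms 290.3, interest received on holdings of foreign bonds 650.7, profits repatriated by foreign-owned firms operating domestically 841.1, compensation paid to foreign seasonal workers 293.7, reinvested earnings on direct investment abroad 391.3; capital account: debt forgiveness received from foreign official creditors 354.4.)

-2133.5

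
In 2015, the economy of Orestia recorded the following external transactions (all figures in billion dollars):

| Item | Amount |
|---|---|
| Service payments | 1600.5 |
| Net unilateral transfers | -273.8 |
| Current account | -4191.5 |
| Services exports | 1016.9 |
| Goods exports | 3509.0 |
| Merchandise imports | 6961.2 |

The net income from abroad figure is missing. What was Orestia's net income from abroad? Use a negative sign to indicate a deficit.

118.1

Current account = goods balance + services balance + net primary income + net secondary income
Sum of the known components = -4309.6
Net income from abroad = CA - (known components) = -4191.5 - (-4309.6) = 118.1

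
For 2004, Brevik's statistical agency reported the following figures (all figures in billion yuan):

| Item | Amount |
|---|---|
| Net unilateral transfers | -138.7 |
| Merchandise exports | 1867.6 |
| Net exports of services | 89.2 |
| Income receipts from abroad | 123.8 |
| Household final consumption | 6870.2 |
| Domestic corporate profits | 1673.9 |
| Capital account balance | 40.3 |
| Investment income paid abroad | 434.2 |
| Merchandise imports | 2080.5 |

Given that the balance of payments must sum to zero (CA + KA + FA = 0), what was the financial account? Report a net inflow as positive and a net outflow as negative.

532.5

Goods balance = 1867.6 - 2080.5 = -212.9
Services balance = 89.2
Trade balance (goods + services) = -212.9 + 89.2 = -123.7
Net primary income = 123.8 - 434.2 = -310.4
Net secondary income = -138.7
Current account = -123.7 + (-310.4) + (-138.7) = -572.8
Financial account = -(-572.8 + 40.3) = 532.5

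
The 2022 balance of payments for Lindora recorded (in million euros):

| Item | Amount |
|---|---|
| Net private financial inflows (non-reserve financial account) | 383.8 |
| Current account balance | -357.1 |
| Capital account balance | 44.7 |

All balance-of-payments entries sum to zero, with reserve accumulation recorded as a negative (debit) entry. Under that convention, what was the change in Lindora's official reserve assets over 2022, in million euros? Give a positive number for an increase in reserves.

Official reserve transactions balance = -((-357.1) + 44.7 + 383.8) = -71.4
An accumulation of reserves is recorded as a debit (negative entry), so the change in the stock of reserves is the negative of that balance.
Change in official reserves = -(-71.4) = 71.4

71.4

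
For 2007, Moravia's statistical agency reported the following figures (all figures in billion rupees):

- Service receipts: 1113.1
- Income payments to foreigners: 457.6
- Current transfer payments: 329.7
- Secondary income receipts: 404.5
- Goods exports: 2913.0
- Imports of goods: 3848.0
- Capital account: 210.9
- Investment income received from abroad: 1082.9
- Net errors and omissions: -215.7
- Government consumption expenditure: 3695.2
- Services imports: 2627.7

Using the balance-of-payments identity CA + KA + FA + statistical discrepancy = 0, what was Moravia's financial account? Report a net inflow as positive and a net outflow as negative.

Goods balance = 2913.0 - 3848.0 = -935.0
Services balance = 1113.1 - 2627.7 = -1514.6
Trade balance (goods + services) = -935.0 + (-1514.6) = -2449.6
Net primary income = 1082.9 - 457.6 = 625.3
Net secondary income = 404.5 - 329.7 = 74.8
Current account = -2449.6 + 625.3 + 74.8 = -1749.5
Financial account = -(-1749.5 + 210.9 + (-215.7)) = 1754.3

1754.3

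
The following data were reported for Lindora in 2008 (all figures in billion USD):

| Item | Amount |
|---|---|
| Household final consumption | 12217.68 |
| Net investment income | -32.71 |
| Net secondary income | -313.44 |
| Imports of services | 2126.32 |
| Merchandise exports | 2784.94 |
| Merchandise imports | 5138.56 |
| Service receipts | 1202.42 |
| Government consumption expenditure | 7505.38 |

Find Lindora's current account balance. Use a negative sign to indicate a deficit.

Goods balance = 2784.94 - 5138.56 = -2353.62
Services balance = 1202.42 - 2126.32 = -923.90
Trade balance (goods + services) = -2353.62 + (-923.90) = -3277.52
Net primary income = -32.71
Net secondary income = -313.44
Current account = -3277.52 + (-32.71) + (-313.44) = -3623.67

-3623.67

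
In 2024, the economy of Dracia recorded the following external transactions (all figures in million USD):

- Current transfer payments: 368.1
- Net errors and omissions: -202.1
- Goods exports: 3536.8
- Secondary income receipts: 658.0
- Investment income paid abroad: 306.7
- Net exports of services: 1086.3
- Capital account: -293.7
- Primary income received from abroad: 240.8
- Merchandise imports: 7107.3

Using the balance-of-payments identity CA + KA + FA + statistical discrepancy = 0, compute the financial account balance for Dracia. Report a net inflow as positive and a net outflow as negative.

Goods balance = 3536.8 - 7107.3 = -3570.5
Services balance = 1086.3
Trade balance (goods + services) = -3570.5 + 1086.3 = -2484.2
Net primary income = 240.8 - 306.7 = -65.9
Net secondary income = 658.0 - 368.1 = 289.9
Current account = -2484.2 + (-65.9) + 289.9 = -2260.2
Financial account = -(-2260.2 + (-293.7) + (-202.1)) = 2756.0

2756.0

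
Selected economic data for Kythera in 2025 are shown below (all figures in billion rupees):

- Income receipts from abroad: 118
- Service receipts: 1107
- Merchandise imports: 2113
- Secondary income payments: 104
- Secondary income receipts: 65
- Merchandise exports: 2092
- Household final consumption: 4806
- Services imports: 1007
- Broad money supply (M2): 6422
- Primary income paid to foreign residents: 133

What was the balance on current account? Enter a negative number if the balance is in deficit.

Goods balance = 2092 - 2113 = -21
Services balance = 1107 - 1007 = 100
Trade balance (goods + services) = -21 + 100 = 79
Net primary income = 118 - 133 = -15
Net secondary income = 65 - 104 = -39
Current account = 79 + (-15) + (-39) = 25

25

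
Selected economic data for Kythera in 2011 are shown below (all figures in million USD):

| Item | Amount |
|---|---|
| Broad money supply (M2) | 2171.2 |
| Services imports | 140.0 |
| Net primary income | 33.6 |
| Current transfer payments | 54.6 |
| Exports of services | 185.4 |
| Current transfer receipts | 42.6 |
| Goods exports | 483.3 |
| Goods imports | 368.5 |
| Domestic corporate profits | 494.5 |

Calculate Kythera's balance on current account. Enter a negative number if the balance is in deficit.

181.8

Goods balance = 483.3 - 368.5 = 114.8
Services balance = 185.4 - 140.0 = 45.4
Trade balance (goods + services) = 114.8 + 45.4 = 160.2
Net primary income = 33.6
Net secondary income = 42.6 - 54.6 = -12.0
Current account = 160.2 + 33.6 + (-12.0) = 181.8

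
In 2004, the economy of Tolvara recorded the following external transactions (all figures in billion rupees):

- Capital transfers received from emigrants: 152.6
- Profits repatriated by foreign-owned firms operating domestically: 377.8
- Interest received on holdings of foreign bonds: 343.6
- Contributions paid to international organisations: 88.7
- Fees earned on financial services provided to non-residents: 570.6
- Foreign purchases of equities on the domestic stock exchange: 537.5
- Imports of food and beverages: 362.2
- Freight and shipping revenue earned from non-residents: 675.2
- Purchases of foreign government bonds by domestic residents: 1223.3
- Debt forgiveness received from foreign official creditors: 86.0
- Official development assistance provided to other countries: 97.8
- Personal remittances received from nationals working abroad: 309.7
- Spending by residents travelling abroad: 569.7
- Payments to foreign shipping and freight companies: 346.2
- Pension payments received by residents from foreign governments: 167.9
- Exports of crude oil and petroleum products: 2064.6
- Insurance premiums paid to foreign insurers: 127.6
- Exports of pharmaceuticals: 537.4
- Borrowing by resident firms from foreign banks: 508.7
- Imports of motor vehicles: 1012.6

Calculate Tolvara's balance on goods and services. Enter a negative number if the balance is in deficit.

1429.5

Goods: -1012.6 + 2064.6 - 362.2 + 537.4 = 1227.2
Services: -569.7 + 570.6 - 346.2 - 127.6 + 675.2 = 202.3
Trade balance = 1227.2 + 202.3 = 1429.5
(Excluded from the trade balance — capital account: capital transfers received from emigrants 152.6, debt forgiveness received from foreign official creditors 86.0; primary income: profits repatriated by foreign-owned firms operating domestically 377.8, interest received on holdings of foreign bonds 343.6; secondary income: contributions paid to international organisations 88.7, official development assistance provided to other countries 97.8, personal remittances received from nationals working abroad 309.7, pension payments received by residents from foreign governments 167.9; financial account: foreign purchases of equities on the domestic stock exchange 537.5, purchases of foreign government bonds by domestic residents 1223.3, borrowing by resident firms from foreign banks 508.7.)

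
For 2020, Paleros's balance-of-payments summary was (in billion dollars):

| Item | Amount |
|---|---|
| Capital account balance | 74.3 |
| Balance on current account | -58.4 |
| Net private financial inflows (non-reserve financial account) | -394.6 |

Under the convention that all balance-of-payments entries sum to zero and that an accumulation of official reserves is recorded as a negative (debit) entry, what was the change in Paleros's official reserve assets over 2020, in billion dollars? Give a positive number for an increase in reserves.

Official reserve transactions balance = -((-58.4) + 74.3 + (-394.6)) = 378.7
An accumulation of reserves is recorded as a debit (negative entry), so the change in the stock of reserves is the negative of that balance.
Change in official reserves = -(378.7) = -378.7

-378.7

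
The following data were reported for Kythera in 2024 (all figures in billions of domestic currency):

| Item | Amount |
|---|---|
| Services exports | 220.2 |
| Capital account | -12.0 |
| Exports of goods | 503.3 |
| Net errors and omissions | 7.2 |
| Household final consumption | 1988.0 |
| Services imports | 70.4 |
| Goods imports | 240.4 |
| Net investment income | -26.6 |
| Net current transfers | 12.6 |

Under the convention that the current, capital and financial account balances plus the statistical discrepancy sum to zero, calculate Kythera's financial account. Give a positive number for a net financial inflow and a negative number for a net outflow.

Goods balance = 503.3 - 240.4 = 262.9
Services balance = 220.2 - 70.4 = 149.8
Trade balance (goods + services) = 262.9 + 149.8 = 412.7
Net primary income = -26.6
Net secondary income = 12.6
Current account = 412.7 + (-26.6) + 12.6 = 398.7
Financial account = -(398.7 + (-12.0) + 7.2) = -393.9

-393.9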